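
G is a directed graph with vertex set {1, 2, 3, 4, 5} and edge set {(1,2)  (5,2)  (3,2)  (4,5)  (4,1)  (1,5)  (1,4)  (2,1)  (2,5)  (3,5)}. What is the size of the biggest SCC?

4

{1, 2, 4, 5} are all mutually reachable — one SCC of size 4.
{3} is an SCC by itself.
The largest has 4 vertices.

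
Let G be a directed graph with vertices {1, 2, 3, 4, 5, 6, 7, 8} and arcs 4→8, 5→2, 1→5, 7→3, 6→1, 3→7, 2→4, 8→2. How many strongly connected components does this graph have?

5

{2, 4, 8} are all mutually reachable — one SCC of size 3.
{3, 7} are all mutually reachable — one SCC of size 2.
{6} is an SCC by itself.
{5} is an SCC by itself.
{1} is an SCC by itself.
That gives 5 strongly connected components.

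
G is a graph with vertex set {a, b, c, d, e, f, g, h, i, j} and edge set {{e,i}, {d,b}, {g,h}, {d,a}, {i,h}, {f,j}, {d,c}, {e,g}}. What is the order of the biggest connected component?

Starting from f we can reach f, j. That is one component of size 2.
Starting from a we can reach a, b, c, d. That is one component of size 4.
Starting from e we can reach e, g, h, i. That is one component of size 4.
The largest has 4 vertices.

4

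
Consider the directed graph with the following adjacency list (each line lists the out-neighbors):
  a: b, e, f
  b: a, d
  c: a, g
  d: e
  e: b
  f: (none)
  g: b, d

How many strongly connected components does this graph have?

{a, b, d, e} are all mutually reachable — one SCC of size 4.
{g} is an SCC by itself.
{f} is an SCC by itself.
{c} is an SCC by itself.
That gives 4 strongly connected components.

4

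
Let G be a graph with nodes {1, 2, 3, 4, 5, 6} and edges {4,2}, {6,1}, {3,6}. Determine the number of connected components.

3

5 is isolated — a component by itself.
Starting from 2 we can reach 2, 4. That is one component of size 2.
Starting from 1 we can reach 1, 3, 6. That is one component of size 3.
Total: 3 components.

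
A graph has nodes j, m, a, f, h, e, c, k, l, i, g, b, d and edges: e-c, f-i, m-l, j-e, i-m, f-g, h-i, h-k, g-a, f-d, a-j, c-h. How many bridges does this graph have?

The edges on the cycle f-g-a-j-e-c-h-i-f are not bridges since each lies on that cycle.
But removing m-i disconnects m from i; removing m-l disconnects m from l; removing k-h disconnects k from h; removing f-d disconnects f from d — these are bridges.
That makes 4 bridges.

4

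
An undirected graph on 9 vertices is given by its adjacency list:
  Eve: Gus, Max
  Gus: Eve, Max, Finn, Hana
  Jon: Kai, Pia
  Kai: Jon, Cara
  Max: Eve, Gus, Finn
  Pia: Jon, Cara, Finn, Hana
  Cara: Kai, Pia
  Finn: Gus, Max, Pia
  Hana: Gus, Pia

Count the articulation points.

Removing Pia increases the component count from 1 to 2, so Pia is a cut vertex.
By contrast removing Jon leaves 1 component; it is not a cut vertex. No other vertex is a cut vertex either.

1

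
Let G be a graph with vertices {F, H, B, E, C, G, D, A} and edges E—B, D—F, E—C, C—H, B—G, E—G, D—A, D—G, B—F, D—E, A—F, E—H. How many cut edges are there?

0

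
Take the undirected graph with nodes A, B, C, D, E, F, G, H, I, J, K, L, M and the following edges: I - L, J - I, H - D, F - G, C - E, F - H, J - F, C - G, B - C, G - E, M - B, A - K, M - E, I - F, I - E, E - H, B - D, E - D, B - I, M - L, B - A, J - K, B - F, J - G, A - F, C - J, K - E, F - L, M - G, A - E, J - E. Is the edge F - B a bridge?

After removing F - B, the path F-A-B still connects them, so the edge is not a bridge.

No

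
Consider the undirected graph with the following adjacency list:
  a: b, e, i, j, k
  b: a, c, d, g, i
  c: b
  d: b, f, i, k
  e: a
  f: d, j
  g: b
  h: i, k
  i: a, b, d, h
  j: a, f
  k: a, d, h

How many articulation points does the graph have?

2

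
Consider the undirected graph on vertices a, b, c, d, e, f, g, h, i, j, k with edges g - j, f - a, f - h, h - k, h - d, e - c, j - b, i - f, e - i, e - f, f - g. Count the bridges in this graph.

The edges on the cycle e-i-f-e are not bridges since each lies on that cycle.
But removing d - h disconnects d from h; removing f - g disconnects f from g; removing h - k disconnects h from k; removing g - j disconnects g from j — these are bridges.
In total 8 edges are bridges.

8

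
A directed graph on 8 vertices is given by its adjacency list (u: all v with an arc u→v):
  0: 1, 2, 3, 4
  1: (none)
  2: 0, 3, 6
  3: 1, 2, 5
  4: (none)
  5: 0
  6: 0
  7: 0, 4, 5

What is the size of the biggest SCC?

5

{0, 2, 3, 5, 6} are all mutually reachable — one SCC of size 5.
{1} is an SCC by itself.
{7} is an SCC by itself.
{4} is an SCC by itself.
The largest has 5 vertices.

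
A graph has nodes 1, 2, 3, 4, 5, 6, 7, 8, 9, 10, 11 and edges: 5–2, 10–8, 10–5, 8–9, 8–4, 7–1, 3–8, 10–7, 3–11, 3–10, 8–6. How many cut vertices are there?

5

Removing 3 increases the component count from 1 to 2, so 3 is a cut vertex.
Removing 5 increases the component count from 1 to 2, so 5 is a cut vertex.
Removing 7 increases the component count from 1 to 2, so 7 is a cut vertex.
Likewise 8, 10 are cut vertices.
By contrast removing 4 leaves 1 component; it is not a cut vertex. No other vertex is a cut vertex either.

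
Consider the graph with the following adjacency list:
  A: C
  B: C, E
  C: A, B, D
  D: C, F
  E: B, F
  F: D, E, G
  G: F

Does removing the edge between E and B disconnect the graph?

After removing E-B, the path E-F-D-C-B still connects them, so the edge is not a bridge.

No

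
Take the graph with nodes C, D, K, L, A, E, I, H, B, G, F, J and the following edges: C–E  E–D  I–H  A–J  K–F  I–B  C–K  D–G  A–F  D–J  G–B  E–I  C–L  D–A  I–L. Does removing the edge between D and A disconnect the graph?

No

After removing D–A, the path D-J-A still connects them, so the edge is not a bridge.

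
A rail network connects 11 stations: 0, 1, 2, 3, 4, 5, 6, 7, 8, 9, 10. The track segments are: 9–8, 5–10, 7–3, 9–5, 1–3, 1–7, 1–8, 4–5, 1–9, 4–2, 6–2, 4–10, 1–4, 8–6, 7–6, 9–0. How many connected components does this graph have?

Starting from 0 we can reach 0, 1, 2, 3, 4, 5, 6, 7, 8, 9, 10. That is one component of size 11.
Total: 1 component.

1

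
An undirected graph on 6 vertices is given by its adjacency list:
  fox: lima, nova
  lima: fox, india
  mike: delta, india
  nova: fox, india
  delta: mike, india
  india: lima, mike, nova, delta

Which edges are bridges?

none

The edges on the cycle india-delta-mike-india are not bridges since each lies on that cycle.
Every edge lies on some cycle, so there are no bridges.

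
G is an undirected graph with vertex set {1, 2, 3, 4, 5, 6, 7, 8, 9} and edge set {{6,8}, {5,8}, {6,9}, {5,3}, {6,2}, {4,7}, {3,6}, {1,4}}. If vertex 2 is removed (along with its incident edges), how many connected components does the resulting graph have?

2

With 2 gone, the remaining components are: {1, 4, 7}; {3, 5, 6, 8, 9}.
That is 2 components.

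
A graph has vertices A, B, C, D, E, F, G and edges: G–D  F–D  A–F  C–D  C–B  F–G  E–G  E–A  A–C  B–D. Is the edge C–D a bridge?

No

After removing C–D, the path C-B-D still connects them, so the edge is not a bridge.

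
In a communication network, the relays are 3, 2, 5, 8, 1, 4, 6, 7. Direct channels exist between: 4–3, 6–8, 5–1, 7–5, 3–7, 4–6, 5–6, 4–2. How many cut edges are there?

The edges on the cycle 4-3-7-5-6-4 are not bridges since each lies on that cycle.
But removing 4–2 disconnects 4 from 2; removing 5–1 disconnects 5 from 1; removing 6–8 disconnects 6 from 8 — these are bridges.
That makes 3 bridges.

3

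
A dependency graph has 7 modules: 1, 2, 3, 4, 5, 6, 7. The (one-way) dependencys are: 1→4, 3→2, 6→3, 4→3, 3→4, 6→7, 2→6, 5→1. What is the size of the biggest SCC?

4

{2, 3, 4, 6} are all mutually reachable — one SCC of size 4.
{1} is an SCC by itself.
{7} is an SCC by itself.
{5} is an SCC by itself.
The largest has 4 vertices.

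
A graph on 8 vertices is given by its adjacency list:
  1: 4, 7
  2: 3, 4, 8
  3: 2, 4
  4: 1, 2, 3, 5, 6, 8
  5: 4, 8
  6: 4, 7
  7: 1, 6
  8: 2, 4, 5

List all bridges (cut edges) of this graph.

none

The edges on the cycle 4-6-7-1-4 are not bridges since each lies on that cycle.
Every edge lies on some cycle, so there are no bridges.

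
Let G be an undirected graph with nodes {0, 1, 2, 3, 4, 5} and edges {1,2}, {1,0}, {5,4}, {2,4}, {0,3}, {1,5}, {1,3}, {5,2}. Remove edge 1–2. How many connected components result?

1 and 2 are still connected via 1-5-2, so the component count stays at 1.

1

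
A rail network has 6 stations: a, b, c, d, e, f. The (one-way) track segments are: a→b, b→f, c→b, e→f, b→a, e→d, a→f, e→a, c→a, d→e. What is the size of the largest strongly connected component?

2

{d, e} are all mutually reachable — one SCC of size 2.
{a, b} are all mutually reachable — one SCC of size 2.
{f} is an SCC by itself.
{c} is an SCC by itself.
The largest has 2 vertices.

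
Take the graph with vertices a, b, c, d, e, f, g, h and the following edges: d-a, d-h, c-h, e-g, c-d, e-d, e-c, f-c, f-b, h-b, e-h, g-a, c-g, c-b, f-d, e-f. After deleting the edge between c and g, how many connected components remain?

1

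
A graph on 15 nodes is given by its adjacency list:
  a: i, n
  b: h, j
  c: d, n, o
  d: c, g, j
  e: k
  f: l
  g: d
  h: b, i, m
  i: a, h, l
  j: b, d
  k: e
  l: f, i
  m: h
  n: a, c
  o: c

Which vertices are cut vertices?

Removing c increases the component count from 2 to 3, so c is a cut vertex.
Removing d increases the component count from 2 to 3, so d is a cut vertex.
Removing h increases the component count from 2 to 3, so h is a cut vertex.
Likewise i, l are cut vertices.
By contrast removing m leaves 2 components; it is not a cut vertex. No other vertex is a cut vertex either.

c, d, h, i, l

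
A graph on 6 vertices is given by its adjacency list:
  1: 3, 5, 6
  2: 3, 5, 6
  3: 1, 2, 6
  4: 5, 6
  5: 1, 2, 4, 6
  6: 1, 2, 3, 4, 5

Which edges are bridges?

The edges on the cycle 5-2-6-4-5 are not bridges since each lies on that cycle.
Every edge lies on some cycle, so there are no bridges.

none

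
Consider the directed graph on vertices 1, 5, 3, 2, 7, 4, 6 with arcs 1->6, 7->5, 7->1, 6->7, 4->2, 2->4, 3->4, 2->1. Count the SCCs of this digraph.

{1, 6, 7} are all mutually reachable — one SCC of size 3.
{2, 4} are all mutually reachable — one SCC of size 2.
{3} is an SCC by itself.
{5} is an SCC by itself.
That gives 4 strongly connected components.

4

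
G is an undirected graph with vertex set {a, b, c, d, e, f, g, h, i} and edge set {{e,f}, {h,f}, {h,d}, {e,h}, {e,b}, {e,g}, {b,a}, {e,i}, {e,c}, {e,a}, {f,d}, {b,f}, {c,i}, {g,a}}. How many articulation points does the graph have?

Removing e increases the component count from 1 to 2, so e is a cut vertex.
By contrast removing b leaves 1 component; it is not a cut vertex. No other vertex is a cut vertex either.

1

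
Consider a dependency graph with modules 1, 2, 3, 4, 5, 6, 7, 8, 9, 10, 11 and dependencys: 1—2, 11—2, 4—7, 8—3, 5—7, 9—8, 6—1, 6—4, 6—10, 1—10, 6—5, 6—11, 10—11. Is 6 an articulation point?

Yes

Deleting 6 raises the number of components from 2 to 3, so 6 is a cut vertex.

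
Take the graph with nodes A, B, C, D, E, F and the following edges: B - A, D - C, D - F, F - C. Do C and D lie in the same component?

Yes

From C we can reach C, D, F, which includes D.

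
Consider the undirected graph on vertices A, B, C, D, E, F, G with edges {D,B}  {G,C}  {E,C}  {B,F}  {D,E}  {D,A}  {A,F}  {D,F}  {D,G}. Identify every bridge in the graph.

none

The edges on the cycle D-B-F-D are not bridges since each lies on that cycle.
Every edge lies on some cycle, so there are no bridges.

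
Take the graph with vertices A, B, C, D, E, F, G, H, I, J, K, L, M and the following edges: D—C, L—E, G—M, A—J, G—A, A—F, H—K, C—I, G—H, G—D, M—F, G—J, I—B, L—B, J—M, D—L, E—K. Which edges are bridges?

The edges on the cycle D-C-I-B-L-D are not bridges since each lies on that cycle.
Every edge lies on some cycle, so there are no bridges.

none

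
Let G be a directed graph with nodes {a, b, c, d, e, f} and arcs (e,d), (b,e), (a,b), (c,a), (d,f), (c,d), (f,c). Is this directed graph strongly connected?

Yes

From a we can reach every vertex (a, b, c, d, e, f), and every vertex can reach a (a, b, c, d, e, f). So the whole graph is one strongly connected component.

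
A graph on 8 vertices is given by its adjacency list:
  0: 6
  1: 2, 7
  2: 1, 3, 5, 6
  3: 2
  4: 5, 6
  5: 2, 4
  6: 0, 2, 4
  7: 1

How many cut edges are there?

The edges on the cycle 6-4-5-2-6 are not bridges since each lies on that cycle.
But removing 3-2 disconnects 3 from 2; removing 1-2 disconnects 1 from 2; removing 0-6 disconnects 0 from 6; removing 1-7 disconnects 1 from 7 — these are bridges.
That makes 4 bridges.

4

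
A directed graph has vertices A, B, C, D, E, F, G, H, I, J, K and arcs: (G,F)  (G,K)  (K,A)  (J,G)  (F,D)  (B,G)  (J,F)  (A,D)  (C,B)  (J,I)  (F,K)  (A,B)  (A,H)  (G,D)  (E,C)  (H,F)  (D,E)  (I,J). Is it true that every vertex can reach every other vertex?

There is no directed path from C to J, so the graph is not strongly connected.

No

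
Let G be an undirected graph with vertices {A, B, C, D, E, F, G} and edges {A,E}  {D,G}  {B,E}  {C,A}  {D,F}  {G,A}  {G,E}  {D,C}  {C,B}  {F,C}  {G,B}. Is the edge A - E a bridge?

No

After removing A - E, the path A-G-E still connects them, so the edge is not a bridge.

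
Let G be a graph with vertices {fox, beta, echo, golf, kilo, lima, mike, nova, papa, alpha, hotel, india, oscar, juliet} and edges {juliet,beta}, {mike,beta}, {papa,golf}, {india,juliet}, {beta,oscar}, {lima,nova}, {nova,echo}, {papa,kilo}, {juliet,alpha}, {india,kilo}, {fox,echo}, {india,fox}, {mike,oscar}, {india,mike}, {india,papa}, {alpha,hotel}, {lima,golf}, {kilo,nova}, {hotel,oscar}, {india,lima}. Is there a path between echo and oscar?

From echo we can reach fox, beta, echo, golf, kilo, lima, mike, nova, papa, alpha, hotel, india, oscar, juliet, which includes oscar.

Yes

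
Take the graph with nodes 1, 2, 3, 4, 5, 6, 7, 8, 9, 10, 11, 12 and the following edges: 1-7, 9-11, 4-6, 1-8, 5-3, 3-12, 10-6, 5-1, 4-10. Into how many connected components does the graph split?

4

2 is isolated — a component by itself.
Starting from 9 we can reach 9, 11. That is one component of size 2.
Starting from 4 we can reach 4, 6, 10. That is one component of size 3.
Starting from 1 we can reach 1, 3, 5, 7, 8, 12. That is one component of size 6.
Total: 4 components.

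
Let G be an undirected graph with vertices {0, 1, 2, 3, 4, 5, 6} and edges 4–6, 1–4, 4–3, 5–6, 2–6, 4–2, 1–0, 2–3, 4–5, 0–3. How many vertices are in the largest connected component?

7

Starting from 0 we can reach 0, 1, 2, 3, 4, 5, 6. That is one component of size 7.
The largest has 7 vertices.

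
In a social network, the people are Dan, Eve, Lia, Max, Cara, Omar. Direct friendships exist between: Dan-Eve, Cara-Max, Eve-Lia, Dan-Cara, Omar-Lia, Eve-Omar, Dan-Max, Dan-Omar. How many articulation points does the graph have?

1

Removing Dan increases the component count from 1 to 2, so Dan is a cut vertex.
By contrast removing Eve leaves 1 component; it is not a cut vertex. No other vertex is a cut vertex either.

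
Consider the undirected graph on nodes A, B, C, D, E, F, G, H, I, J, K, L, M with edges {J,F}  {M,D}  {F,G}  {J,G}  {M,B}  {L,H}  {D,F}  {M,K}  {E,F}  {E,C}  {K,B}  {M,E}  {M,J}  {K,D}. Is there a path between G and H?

The component containing G is {B, C, D, E, F, G, J, K, M}, and H is not in it.

No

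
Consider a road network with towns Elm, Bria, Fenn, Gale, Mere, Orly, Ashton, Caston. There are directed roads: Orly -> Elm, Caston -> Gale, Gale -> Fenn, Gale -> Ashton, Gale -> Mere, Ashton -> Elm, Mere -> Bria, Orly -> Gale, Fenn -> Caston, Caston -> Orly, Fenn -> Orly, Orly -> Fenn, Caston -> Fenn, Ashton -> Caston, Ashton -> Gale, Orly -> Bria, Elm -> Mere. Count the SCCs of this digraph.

{Fenn, Gale, Orly, Ashton, Caston} are all mutually reachable — one SCC of size 5.
{Mere} is an SCC by itself.
{Bria} is an SCC by itself.
{Elm} is an SCC by itself.
That gives 4 strongly connected components.

4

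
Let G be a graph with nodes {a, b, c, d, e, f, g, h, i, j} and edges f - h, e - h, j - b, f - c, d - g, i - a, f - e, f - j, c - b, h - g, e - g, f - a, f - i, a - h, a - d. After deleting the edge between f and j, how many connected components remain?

f and j are still connected via f-c-b-j, so the component count stays at 1.

1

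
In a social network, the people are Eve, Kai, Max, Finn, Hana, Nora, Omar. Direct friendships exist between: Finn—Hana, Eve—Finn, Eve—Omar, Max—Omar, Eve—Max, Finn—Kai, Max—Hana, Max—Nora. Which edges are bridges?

Finn-Kai, Max-Nora

The edges on the cycle Eve-Max-Omar-Eve are not bridges since each lies on that cycle.
But removing Max—Nora disconnects Max from Nora; removing Kai—Finn disconnects Kai from Finn — these are bridges.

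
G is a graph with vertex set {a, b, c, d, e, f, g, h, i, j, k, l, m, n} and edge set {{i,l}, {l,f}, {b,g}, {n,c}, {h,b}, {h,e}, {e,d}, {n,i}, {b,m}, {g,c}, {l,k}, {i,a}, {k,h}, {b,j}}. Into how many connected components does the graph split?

Starting from a we can reach a, b, c, d, e, f, g, h, i, j, k, l, m, n. That is one component of size 14.
Total: 1 component.

1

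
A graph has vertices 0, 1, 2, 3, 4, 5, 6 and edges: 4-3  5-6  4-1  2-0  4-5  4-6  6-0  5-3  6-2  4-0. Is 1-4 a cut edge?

Removing 1-4 leaves no path between 1 and 4: the component count goes from 1 to 2. So it is a bridge.

Yes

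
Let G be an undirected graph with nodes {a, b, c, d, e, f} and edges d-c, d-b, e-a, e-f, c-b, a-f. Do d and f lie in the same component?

No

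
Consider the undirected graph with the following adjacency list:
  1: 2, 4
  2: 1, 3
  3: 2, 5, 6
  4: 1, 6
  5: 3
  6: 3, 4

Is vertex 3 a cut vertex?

Yes

Deleting 3 raises the number of components from 1 to 2, so 3 is a cut vertex.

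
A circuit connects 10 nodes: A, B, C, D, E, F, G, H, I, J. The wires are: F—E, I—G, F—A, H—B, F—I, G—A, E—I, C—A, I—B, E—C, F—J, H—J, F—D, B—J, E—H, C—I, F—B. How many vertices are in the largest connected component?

Starting from A we can reach A, B, C, D, E, F, G, H, I, J. That is one component of size 10.
The largest has 10 vertices.

10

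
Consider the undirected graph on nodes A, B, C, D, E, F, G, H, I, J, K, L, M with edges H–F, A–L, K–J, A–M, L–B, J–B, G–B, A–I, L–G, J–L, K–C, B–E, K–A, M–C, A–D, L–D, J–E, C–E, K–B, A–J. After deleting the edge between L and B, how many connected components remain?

L and B are still connected via L-J-B, so the component count stays at 2.

2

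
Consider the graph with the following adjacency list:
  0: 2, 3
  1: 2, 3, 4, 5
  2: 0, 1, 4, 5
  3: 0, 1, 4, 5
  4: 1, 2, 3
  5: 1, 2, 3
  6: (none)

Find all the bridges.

none

The edges on the cycle 3-5-1-4-2-0-3 are not bridges since each lies on that cycle.
Every edge lies on some cycle, so there are no bridges.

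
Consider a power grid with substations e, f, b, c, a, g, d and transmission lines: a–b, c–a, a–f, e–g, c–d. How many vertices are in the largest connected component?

5

Starting from e we can reach e, g. That is one component of size 2.
Starting from a we can reach a, b, c, d, f. That is one component of size 5.
The largest has 5 vertices.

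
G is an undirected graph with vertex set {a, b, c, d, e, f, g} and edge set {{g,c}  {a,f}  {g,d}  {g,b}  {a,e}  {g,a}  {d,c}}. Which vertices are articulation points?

a, g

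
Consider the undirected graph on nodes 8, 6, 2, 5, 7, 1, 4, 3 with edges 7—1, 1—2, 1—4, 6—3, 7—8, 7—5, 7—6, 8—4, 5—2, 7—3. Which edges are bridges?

none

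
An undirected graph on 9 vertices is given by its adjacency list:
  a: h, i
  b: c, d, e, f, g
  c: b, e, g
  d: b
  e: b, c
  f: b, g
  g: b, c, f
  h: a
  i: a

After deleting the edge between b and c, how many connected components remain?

2

b and c are still connected via b-e-c, so the component count stays at 2.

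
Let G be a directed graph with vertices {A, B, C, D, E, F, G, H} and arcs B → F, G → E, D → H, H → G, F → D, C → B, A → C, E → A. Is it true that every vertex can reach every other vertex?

Yes

From H we can reach every vertex (A, B, C, D, E, F, G, H), and every vertex can reach H (A, B, C, D, E, F, G, H). So the whole graph is one strongly connected component.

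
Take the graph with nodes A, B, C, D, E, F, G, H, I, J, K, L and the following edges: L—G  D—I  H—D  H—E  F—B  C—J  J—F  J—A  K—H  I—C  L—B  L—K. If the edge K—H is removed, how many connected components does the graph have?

K and H are still connected via K-L-B-F-J-C-I-D-H, so the component count stays at 1.

1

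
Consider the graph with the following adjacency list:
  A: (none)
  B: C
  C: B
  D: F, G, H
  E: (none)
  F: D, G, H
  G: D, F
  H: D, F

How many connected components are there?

4

A is isolated — a component by itself.
E is isolated — a component by itself.
Starting from B we can reach B, C. That is one component of size 2.
Starting from D we can reach D, F, G, H. That is one component of size 4.
Total: 4 components.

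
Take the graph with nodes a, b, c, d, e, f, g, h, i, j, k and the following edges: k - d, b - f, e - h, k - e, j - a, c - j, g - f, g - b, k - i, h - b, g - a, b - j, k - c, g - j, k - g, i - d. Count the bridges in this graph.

The edges on the cycle k-i-d-k are not bridges since each lies on that cycle.
Every edge lies on some cycle, so there are no bridges.

0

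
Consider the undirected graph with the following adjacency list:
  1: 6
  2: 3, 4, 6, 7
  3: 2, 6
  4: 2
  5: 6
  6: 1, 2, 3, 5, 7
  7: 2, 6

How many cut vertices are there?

2

Removing 2 increases the component count from 1 to 2, so 2 is a cut vertex.
Removing 6 increases the component count from 1 to 3, so 6 is a cut vertex.
By contrast removing 7 leaves 1 component; it is not a cut vertex. No other vertex is a cut vertex either.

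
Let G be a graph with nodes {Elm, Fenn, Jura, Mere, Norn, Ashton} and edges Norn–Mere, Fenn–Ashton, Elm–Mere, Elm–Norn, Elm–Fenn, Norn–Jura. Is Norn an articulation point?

Deleting Norn raises the number of components from 1 to 2, so Norn is a cut vertex.

Yes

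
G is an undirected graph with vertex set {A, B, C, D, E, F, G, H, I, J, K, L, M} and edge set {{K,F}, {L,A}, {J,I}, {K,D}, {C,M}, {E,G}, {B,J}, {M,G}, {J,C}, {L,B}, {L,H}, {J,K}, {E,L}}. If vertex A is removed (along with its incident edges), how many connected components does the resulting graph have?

1

With A gone, the remaining components are: {B, C, D, E, F, G, H, I, J, K, L, M}.
That is 1 component.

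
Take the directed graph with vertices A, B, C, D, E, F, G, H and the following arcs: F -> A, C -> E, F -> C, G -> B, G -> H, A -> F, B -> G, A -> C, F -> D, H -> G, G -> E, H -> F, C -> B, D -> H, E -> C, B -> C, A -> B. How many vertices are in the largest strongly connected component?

8

{A, B, C, D, E, F, G, H} are all mutually reachable — one SCC of size 8.
The largest has 8 vertices.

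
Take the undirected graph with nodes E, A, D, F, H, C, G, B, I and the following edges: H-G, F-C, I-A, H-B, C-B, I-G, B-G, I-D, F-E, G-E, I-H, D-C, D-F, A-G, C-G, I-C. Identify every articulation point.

Removing I, for instance, still leaves 1 component. No single vertex removal increases the component count — the graph has no articulation points.

none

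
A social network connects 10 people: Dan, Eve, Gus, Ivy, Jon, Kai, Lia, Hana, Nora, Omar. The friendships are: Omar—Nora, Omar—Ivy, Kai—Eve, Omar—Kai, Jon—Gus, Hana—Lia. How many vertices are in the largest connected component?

Dan is isolated — a component by itself.
Starting from Gus we can reach Gus, Jon. That is one component of size 2.
Starting from Lia we can reach Lia, Hana. That is one component of size 2.
Starting from Eve we can reach Eve, Ivy, Kai, Nora, Omar. That is one component of size 5.
The largest has 5 vertices.

5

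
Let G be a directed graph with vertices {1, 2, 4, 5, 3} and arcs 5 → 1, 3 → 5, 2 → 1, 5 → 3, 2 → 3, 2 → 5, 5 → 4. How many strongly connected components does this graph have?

{3, 5} are all mutually reachable — one SCC of size 2.
{4} is an SCC by itself.
{2} is an SCC by itself.
{1} is an SCC by itself.
That gives 4 strongly connected components.

4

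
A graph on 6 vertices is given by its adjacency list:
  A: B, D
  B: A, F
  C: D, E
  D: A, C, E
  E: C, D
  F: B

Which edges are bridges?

A-B, A-D, B-F

The edges on the cycle D-E-C-D are not bridges since each lies on that cycle.
But removing D-A disconnects D from A; removing B-F disconnects B from F; removing B-A disconnects B from A — these are bridges.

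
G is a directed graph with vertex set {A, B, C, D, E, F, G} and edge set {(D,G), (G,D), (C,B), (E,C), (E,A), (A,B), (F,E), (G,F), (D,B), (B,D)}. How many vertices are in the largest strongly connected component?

7

{A, B, C, D, E, F, G} are all mutually reachable — one SCC of size 7.
The largest has 7 vertices.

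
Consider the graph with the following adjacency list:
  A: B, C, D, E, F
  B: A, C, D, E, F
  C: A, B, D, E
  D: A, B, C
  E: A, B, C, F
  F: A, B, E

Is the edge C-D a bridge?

After removing C-D, the path C-A-D still connects them, so the edge is not a bridge.

No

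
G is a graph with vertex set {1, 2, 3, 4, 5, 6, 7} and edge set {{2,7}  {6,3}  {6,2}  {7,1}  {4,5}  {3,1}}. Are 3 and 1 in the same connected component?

Yes

From 3 we can reach 1, 2, 3, 6, 7, which includes 1.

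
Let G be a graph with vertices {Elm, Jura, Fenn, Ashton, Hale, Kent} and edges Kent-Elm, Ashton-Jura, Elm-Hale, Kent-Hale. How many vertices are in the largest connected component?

3

Fenn is isolated — a component by itself.
Starting from Jura we can reach Jura, Ashton. That is one component of size 2.
Starting from Elm we can reach Elm, Hale, Kent. That is one component of size 3.
The largest has 3 vertices.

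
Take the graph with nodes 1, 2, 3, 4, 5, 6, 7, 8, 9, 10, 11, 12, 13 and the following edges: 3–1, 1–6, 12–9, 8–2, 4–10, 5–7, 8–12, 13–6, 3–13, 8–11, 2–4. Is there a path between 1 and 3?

Yes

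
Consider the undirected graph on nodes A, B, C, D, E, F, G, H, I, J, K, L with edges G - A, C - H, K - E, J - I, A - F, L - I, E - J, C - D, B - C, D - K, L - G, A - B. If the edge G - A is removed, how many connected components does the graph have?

1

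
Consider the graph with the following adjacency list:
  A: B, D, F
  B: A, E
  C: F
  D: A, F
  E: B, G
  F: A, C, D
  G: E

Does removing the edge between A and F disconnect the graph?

After removing A-F, the path A-D-F still connects them, so the edge is not a bridge.

No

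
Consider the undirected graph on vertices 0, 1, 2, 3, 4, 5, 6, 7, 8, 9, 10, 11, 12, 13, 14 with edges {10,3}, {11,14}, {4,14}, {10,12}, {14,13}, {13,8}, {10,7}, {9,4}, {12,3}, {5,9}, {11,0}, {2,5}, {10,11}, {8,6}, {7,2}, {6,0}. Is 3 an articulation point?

No

Deleting 3 leaves 2 components (was 2), so 3 is not a cut vertex.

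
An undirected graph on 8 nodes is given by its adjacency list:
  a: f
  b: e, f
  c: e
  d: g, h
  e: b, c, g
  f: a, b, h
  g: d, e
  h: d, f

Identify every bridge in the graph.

a-f, c-e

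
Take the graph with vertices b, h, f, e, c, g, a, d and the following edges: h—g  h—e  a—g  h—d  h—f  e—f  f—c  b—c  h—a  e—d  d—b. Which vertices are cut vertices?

h

Removing h increases the component count from 1 to 2, so h is a cut vertex.
By contrast removing c leaves 1 component; it is not a cut vertex. No other vertex is a cut vertex either.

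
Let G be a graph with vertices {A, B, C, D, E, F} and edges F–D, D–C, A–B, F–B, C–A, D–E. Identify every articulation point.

D

Removing D increases the component count from 1 to 2, so D is a cut vertex.
By contrast removing C leaves 1 component; it is not a cut vertex. No other vertex is a cut vertex either.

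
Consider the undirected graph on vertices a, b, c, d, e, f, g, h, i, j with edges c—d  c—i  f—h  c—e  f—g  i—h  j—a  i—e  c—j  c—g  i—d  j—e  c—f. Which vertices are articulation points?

j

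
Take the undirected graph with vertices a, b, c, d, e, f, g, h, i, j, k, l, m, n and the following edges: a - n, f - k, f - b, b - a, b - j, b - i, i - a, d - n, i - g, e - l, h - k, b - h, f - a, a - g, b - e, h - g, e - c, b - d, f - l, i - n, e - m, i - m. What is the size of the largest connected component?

14

Starting from a we can reach a, b, c, d, e, f, g, h, i, j, k, l, m, n. That is one component of size 14.
The largest has 14 vertices.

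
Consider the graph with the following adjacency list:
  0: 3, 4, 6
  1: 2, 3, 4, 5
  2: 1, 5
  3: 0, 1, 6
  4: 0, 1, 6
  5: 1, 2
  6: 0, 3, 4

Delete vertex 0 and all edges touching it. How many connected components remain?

With 0 gone, the remaining components are: {1, 2, 3, 4, 5, 6}.
That is 1 component.

1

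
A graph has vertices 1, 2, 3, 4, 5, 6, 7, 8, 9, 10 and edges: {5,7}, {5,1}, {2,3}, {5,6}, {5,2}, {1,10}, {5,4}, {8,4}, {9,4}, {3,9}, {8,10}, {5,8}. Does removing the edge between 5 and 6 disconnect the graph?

Yes

Removing 5 - 6 leaves no path between 5 and 6: the component count goes from 1 to 2. So it is a bridge.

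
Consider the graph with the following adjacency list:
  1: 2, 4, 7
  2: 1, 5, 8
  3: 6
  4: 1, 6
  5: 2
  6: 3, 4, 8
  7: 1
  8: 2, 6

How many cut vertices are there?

Removing 1 increases the component count from 1 to 2, so 1 is a cut vertex.
Removing 2 increases the component count from 1 to 2, so 2 is a cut vertex.
Removing 6 increases the component count from 1 to 2, so 6 is a cut vertex.
By contrast removing 8 leaves 1 component; it is not a cut vertex. No other vertex is a cut vertex either.

3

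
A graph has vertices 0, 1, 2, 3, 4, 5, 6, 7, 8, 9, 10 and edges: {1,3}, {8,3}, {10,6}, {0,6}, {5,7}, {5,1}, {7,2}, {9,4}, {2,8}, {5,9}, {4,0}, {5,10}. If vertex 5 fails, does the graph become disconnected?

Deleting 5 raises the number of components from 1 to 2, so 5 is a cut vertex.

Yes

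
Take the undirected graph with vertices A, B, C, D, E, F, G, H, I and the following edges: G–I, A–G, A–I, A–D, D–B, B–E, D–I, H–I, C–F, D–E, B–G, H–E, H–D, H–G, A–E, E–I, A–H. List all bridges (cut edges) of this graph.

C-F

The edges on the cycle H-D-B-G-H are not bridges since each lies on that cycle.
But removing F–C disconnects F from C — this is a bridge.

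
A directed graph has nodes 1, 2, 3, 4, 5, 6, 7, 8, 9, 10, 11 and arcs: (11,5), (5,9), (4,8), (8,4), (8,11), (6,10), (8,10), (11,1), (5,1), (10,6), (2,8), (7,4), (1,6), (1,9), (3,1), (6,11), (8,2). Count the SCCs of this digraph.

{1, 5, 6, 10, 11} are all mutually reachable — one SCC of size 5.
{2, 4, 8} are all mutually reachable — one SCC of size 3.
{7} is an SCC by itself.
{3} is an SCC by itself.
{9} is an SCC by itself.
That gives 5 strongly connected components.

5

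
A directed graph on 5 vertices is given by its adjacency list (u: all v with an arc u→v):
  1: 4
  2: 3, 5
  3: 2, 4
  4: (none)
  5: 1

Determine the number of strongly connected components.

{2, 3} are all mutually reachable — one SCC of size 2.
{5} is an SCC by itself.
{1} is an SCC by itself.
{4} is an SCC by itself.
That gives 4 strongly connected components.

4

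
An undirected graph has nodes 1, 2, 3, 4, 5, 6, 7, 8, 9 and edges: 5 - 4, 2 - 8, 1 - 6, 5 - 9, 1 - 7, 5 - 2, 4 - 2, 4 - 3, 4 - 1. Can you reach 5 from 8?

Yes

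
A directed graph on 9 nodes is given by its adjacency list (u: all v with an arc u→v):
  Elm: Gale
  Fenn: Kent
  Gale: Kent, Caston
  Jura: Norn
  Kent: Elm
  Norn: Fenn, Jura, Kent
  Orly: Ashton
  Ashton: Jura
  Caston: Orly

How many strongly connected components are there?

1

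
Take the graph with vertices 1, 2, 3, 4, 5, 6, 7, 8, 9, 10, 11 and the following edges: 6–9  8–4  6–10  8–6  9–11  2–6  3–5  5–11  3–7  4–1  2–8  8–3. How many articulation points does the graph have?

Removing 3 increases the component count from 1 to 2, so 3 is a cut vertex.
Removing 4 increases the component count from 1 to 2, so 4 is a cut vertex.
Removing 6 increases the component count from 1 to 2, so 6 is a cut vertex.
Likewise 8 is a cut vertex.
By contrast removing 9 leaves 1 component; it is not a cut vertex. No other vertex is a cut vertex either.

4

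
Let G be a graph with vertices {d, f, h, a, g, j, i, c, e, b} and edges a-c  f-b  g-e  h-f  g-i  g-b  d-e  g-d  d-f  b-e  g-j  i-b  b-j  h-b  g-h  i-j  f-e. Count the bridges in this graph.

The edges on the cycle d-f-e-d are not bridges since each lies on that cycle.
But removing a-c disconnects a from c — this is a bridge.

1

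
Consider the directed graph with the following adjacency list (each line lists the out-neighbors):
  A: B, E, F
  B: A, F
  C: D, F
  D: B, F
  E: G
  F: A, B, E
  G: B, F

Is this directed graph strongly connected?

There is no directed path from B to C, so the graph is not strongly connected.

No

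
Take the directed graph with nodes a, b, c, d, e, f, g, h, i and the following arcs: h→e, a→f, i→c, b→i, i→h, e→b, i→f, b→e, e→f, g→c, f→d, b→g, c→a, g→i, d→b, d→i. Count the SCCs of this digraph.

1

{a, b, c, d, e, f, g, h, i} are all mutually reachable — one SCC of size 9.
That gives 1 strongly connected component.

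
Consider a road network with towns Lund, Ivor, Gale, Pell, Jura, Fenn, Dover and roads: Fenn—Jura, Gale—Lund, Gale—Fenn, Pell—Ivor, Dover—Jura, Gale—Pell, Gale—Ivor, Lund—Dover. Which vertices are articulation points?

Removing Gale increases the component count from 1 to 2, so Gale is a cut vertex.
By contrast removing Fenn leaves 1 component; it is not a cut vertex. No other vertex is a cut vertex either.

Gale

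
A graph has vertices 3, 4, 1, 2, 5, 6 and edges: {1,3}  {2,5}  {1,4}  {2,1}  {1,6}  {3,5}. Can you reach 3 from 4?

From 4 we can reach 1, 2, 3, 4, 5, 6, which includes 3.

Yes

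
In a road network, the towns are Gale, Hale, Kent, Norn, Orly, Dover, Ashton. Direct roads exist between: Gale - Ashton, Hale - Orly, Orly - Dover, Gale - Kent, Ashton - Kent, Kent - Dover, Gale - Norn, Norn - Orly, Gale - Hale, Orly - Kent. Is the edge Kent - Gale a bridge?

After removing Kent - Gale, the path Kent-Ashton-Gale still connects them, so the edge is not a bridge.

No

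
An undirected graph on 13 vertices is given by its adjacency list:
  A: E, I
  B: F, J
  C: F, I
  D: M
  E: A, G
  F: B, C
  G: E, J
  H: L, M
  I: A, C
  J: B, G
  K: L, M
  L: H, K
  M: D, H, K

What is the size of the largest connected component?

8

Starting from D we can reach D, H, K, L, M. That is one component of size 5.
Starting from A we can reach A, B, C, E, F, G, I, J. That is one component of size 8.
The largest has 8 vertices.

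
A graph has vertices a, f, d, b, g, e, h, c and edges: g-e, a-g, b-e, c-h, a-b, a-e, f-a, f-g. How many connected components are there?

3

d is isolated — a component by itself.
Starting from c we can reach c, h. That is one component of size 2.
Starting from a we can reach a, b, e, f, g. That is one component of size 5.
Total: 3 components.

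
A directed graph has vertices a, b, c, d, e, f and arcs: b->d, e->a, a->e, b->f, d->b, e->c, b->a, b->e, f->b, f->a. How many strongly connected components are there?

3

{b, d, f} are all mutually reachable — one SCC of size 3.
{a, e} are all mutually reachable — one SCC of size 2.
{c} is an SCC by itself.
That gives 3 strongly connected components.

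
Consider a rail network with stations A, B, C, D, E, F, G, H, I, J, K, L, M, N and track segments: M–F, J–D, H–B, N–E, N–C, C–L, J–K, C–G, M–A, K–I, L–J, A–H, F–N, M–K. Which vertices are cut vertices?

A, C, H, J, K, M, N

Removing A increases the component count from 1 to 2, so A is a cut vertex.
Removing C increases the component count from 1 to 2, so C is a cut vertex.
Removing H increases the component count from 1 to 2, so H is a cut vertex.
Likewise J, K, M, N are cut vertices.
By contrast removing E leaves 1 component; it is not a cut vertex. No other vertex is a cut vertex either.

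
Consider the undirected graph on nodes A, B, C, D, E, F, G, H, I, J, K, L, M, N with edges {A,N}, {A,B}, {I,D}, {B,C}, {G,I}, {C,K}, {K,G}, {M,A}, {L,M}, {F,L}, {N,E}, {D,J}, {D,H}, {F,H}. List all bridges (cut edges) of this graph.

A-N, D-J, E-N

The edges on the cycle F-L-M-A-B-C-K-G-I-D-H-F are not bridges since each lies on that cycle.
But removing N—E disconnects N from E; removing N—A disconnects N from A; removing D—J disconnects D from J — these are bridges.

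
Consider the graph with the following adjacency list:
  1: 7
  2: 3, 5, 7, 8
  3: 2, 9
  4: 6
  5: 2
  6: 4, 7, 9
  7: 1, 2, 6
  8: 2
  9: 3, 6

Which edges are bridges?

The edges on the cycle 2-7-6-9-3-2 are not bridges since each lies on that cycle.
But removing 2-8 disconnects 2 from 8; removing 1-7 disconnects 1 from 7; removing 2-5 disconnects 2 from 5; removing 6-4 disconnects 6 from 4 — these are bridges.

1-7, 2-5, 2-8, 4-6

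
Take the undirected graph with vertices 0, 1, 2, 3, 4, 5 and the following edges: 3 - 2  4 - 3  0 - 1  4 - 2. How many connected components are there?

3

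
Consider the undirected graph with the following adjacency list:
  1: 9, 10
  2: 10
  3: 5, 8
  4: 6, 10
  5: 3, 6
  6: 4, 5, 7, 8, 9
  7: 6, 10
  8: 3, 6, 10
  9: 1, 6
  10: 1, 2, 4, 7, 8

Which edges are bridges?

10-2

The edges on the cycle 10-8-3-5-6-7-10 are not bridges since each lies on that cycle.
But removing 10-2 disconnects 10 from 2 — this is a bridge.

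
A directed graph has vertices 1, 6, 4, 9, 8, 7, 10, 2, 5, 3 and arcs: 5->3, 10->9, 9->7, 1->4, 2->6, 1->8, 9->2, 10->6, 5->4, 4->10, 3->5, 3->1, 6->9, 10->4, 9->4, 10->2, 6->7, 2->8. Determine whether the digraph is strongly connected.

No

There is no directed path from 6 to 1, so the graph is not strongly connected.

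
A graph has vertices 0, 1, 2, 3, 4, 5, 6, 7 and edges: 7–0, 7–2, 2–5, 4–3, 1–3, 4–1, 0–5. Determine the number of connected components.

3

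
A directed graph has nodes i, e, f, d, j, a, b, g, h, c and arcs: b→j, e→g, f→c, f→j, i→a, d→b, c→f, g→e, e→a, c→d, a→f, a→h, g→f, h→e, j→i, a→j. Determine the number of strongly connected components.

1

{a, b, c, d, e, f, g, h, i, j} are all mutually reachable — one SCC of size 10.
That gives 1 strongly connected component.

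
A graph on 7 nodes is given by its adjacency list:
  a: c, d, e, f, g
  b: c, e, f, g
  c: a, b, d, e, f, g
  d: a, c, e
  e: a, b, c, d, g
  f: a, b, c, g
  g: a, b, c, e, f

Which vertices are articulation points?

none

Removing b, for instance, still leaves 1 component. No single vertex removal increases the component count — the graph has no articulation points.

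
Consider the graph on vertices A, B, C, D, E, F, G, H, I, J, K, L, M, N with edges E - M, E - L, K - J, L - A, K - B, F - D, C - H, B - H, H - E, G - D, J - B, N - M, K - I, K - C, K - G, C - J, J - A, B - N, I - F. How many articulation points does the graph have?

Removing K increases the component count from 1 to 2, so K is a cut vertex.
By contrast removing C leaves 1 component; it is not a cut vertex. No other vertex is a cut vertex either.

1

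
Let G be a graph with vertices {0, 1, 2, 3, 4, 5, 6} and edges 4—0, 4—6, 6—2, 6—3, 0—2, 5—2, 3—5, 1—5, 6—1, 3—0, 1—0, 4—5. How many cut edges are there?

0

The edges on the cycle 6-3-0-1-6 are not bridges since each lies on that cycle.
Every edge lies on some cycle, so there are no bridges.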